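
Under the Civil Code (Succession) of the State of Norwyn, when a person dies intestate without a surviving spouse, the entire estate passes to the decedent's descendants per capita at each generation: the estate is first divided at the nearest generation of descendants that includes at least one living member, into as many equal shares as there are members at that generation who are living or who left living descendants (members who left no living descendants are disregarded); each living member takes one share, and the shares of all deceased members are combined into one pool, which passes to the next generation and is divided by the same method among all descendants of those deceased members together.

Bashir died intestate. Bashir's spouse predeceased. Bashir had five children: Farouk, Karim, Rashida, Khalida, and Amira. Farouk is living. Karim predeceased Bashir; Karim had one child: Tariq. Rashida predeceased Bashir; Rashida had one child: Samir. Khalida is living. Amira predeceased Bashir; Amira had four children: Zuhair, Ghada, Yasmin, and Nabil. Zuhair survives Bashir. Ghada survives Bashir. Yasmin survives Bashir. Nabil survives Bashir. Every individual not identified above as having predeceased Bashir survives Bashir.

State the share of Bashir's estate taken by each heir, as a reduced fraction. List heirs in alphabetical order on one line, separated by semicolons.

There is no surviving spouse, so the entire estate passes to Bashir's descendants per capita at each generation.
At generation 1 (Farouk, Karim, Rashida, Khalida, Amira) there are 5 shares of (1)/5 = 1/5 each.
Living: Farouk and Khalida — each takes 1/5.
Deceased: Karim, Rashida, and Amira. Their combined 3/5 is pooled and carried to generation 2.
At generation 2 (Tariq, Samir, Zuhair, Ghada, Yasmin, Nabil) there are 6 shares of (3/5)/6 = 1/10 each.
Living: Tariq, Samir, Zuhair, Ghada, Yasmin, and Nabil — each takes 1/10.

Farouk 1/5; Ghada 1/10; Khalida 1/5; Nabil 1/10; Samir 1/10; Tariq 1/10; Yasmin 1/10; Zuhair 1/10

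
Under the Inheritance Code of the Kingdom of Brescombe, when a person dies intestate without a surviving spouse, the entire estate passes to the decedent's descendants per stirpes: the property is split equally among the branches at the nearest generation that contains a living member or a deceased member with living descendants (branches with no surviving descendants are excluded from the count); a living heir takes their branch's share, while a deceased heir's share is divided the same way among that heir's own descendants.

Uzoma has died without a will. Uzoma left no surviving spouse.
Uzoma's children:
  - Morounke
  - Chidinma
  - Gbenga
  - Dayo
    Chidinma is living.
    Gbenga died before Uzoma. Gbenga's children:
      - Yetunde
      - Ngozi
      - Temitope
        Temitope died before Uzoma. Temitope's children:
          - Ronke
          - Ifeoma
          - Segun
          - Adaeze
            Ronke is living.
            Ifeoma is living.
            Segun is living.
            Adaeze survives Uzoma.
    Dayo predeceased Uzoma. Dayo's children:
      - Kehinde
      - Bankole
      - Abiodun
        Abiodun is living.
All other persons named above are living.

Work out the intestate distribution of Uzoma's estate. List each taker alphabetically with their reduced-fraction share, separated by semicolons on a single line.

There is no surviving spouse, so the entire estate passes to Uzoma's descendants per stirpes.
The estate is divided into 4 equal shares of 1/4 among Morounke, Chidinma, Gbenga, Dayo.
Morounke is living and takes 1/4.
Chidinma is living and takes 1/4.
Gbenga predeceased; the 1/4 allotted to Gbenga's branch passes to Gbenga's issue by representation.
The 1/4 is divided into 3 equal shares of 1/12 among Yetunde, Ngozi, Temitope.
Yetunde is living and takes 1/12.
Ngozi is living and takes 1/12.
Temitope predeceased; the 1/12 allotted to Temitope's branch passes to Temitope's issue by representation.
The 1/12 is divided into 4 equal shares of 1/48 among Ronke, Ifeoma, Segun, Adaeze.
Ronke is living and takes 1/48.
Ifeoma is living and takes 1/48.
Segun is living and takes 1/48.
Adaeze is living and takes 1/48.
Dayo predeceased; the 1/4 allotted to Dayo's branch passes to Dayo's issue by representation.
The 1/4 is divided into 3 equal shares of 1/12 among Kehinde, Bankole, Abiodun.
Kehinde is living and takes 1/12.
Bankole is living and takes 1/12.
Abiodun is living and takes 1/12.

Abiodun 1/12; Adaeze 1/48; Bankole 1/12; Chidinma 1/4; Ifeoma 1/48; Kehinde 1/12; Morounke 1/4; Ngozi 1/12; Ronke 1/48; Segun 1/48; Yetunde 1/12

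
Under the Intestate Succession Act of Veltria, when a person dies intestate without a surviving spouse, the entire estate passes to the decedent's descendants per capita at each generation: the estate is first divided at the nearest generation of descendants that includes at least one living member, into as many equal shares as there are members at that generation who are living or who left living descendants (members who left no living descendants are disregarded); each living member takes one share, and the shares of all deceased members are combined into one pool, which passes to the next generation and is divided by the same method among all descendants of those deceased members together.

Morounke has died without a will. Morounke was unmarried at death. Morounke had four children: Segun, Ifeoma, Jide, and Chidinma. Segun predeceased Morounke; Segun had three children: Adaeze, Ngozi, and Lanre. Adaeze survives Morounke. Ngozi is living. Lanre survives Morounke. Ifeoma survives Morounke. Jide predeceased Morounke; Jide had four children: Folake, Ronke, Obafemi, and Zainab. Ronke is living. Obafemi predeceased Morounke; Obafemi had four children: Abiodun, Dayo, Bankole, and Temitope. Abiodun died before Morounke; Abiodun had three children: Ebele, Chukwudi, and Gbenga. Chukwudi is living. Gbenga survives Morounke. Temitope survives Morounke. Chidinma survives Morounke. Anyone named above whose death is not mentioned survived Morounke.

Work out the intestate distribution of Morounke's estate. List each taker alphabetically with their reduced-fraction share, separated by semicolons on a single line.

Adaeze 1/14; Bankole 1/56; Chidinma 1/4; Chukwudi 1/168; Dayo 1/56; Ebele 1/168; Folake 1/14; Gbenga 1/168; Ifeoma 1/4; Lanre 1/14; Ngozi 1/14; Ronke 1/14; Temitope 1/56; Zainab 1/14

There is no surviving spouse, so the entire estate passes to Morounke's descendants per capita at each generation.
At generation 1 (Segun, Ifeoma, Jide, Chidinma) there are 4 shares of (1)/4 = 1/4 each.
Living: Ifeoma and Chidinma — each takes 1/4.
Deceased: Segun and Jide. Their combined 1/2 is pooled and carried to generation 2.
At generation 2 (Adaeze, Ngozi, Lanre, Folake, Ronke, Obafemi, Zainab) there are 7 shares of (1/2)/7 = 1/14 each.
Living: Adaeze, Ngozi, Lanre, Folake, Ronke, and Zainab — each takes 1/14.
Deceased: Obafemi. That 1/14 share is carried to generation 3.
At generation 3 (Abiodun, Dayo, Bankole, Temitope) there are 4 shares of (1/14)/4 = 1/56 each.
Living: Dayo, Bankole, and Temitope — each takes 1/56.
Deceased: Abiodun. That 1/56 share is carried to generation 4.
At generation 4 (Ebele, Chukwudi, Gbenga) there are 3 shares of (1/56)/3 = 1/168 each.
Living: Ebele, Chukwudi, and Gbenga — each takes 1/168.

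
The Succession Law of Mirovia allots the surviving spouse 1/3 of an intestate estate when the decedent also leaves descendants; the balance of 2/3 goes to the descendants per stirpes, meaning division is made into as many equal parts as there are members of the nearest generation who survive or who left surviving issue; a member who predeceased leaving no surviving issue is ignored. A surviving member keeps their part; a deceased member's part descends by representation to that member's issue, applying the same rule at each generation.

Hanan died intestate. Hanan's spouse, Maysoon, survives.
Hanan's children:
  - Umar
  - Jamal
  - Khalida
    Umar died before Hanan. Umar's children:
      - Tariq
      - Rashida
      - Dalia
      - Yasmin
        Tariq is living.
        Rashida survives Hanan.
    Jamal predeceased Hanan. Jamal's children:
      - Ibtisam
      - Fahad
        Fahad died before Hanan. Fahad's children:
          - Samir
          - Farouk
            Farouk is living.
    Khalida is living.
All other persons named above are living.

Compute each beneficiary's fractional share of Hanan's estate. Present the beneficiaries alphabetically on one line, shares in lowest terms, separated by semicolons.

Maysoon, as surviving spouse, takes 1/3.
The remaining 2/3 passes to Hanan's descendants per stirpes.
The 2/3 is divided into 3 equal shares of 2/9 among Umar, Jamal, Khalida.
Umar predeceased; the 2/9 allotted to Umar's branch passes to Umar's issue by representation.
The 2/9 is divided into 4 equal shares of 1/18 among Tariq, Rashida, Dalia, Yasmin.
Tariq is living and takes 1/18.
Rashida is living and takes 1/18.
Dalia is living and takes 1/18.
Yasmin is living and takes 1/18.
Jamal predeceased; the 2/9 allotted to Jamal's branch passes to Jamal's issue by representation.
The 2/9 is divided into 2 equal shares of 1/9 among Ibtisam, Fahad.
Ibtisam is living and takes 1/9.
Fahad predeceased; the 1/9 allotted to Fahad's branch passes to Fahad's issue by representation.
The 1/9 is divided into 2 equal shares of 1/18 among Samir, Farouk.
Samir is living and takes 1/18.
Farouk is living and takes 1/18.
Khalida is living and takes 2/9.

Dalia 1/18; Farouk 1/18; Ibtisam 1/9; Khalida 2/9; Maysoon 1/3; Rashida 1/18; Samir 1/18; Tariq 1/18; Yasmin 1/18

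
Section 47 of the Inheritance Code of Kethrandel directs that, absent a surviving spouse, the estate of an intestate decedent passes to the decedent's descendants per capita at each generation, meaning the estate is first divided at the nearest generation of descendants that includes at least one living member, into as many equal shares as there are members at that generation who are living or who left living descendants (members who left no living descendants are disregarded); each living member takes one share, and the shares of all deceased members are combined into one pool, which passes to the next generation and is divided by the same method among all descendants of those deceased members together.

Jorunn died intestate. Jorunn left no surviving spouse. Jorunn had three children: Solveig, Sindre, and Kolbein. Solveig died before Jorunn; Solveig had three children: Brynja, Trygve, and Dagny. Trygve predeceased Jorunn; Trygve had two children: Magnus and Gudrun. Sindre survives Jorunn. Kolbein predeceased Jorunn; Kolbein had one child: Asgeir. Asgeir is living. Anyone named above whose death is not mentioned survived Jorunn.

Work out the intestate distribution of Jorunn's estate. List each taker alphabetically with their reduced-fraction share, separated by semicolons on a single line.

Asgeir 1/6; Brynja 1/6; Dagny 1/6; Gudrun 1/12; Magnus 1/12; Sindre 1/3

There is no surviving spouse, so the entire estate passes to Jorunn's descendants per capita at each generation.
At generation 1 (Solveig, Sindre, Kolbein) there are 3 shares of (1)/3 = 1/3 each.
Living: Sindre — each takes 1/3.
Deceased: Solveig and Kolbein. Their combined 2/3 is pooled and carried to generation 2.
At generation 2 (Brynja, Trygve, Dagny, Asgeir) there are 4 shares of (2/3)/4 = 1/6 each.
Living: Brynja, Dagny, and Asgeir — each takes 1/6.
Deceased: Trygve. That 1/6 share is carried to generation 3.
At generation 3 (Magnus, Gudrun) there are 2 shares of (1/6)/2 = 1/12 each.
Living: Magnus and Gudrun — each takes 1/12.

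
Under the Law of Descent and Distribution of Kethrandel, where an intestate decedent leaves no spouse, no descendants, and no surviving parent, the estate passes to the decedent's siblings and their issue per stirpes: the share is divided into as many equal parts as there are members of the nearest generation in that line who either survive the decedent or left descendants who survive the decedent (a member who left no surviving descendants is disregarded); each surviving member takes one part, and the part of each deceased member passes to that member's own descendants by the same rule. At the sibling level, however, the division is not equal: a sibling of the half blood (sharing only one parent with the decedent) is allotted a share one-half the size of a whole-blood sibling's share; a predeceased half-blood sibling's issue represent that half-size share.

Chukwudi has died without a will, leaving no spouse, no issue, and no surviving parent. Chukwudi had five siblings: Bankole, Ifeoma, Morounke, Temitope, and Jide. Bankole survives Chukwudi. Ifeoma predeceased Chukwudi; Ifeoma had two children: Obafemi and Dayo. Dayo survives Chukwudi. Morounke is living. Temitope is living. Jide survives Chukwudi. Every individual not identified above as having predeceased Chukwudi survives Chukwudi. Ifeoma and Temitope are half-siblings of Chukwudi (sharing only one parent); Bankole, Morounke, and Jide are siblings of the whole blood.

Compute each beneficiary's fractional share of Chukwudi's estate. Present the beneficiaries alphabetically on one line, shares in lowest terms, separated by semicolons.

Bankole 1/4; Dayo 1/16; Jide 1/4; Morounke 1/4; Obafemi 1/16; Temitope 1/8

No spouse, descendants, or parent survives, so the estate passes to Chukwudi's siblings per stirpes.
Half-blood siblings count for one-half the weight of whole-blood siblings at the initial division.
Dividing 1 in proportion to weights (total weight 4): Bankole (weight 1) → 1/4; Ifeoma (weight 1/2) → 1/8; Morounke (weight 1) → 1/4; Temitope (weight 1/2) → 1/8; Jide (weight 1) → 1/4.
Bankole is living and takes 1/4.
Ifeoma predeceased; the 1/8 allotted to Ifeoma's branch passes to Ifeoma's issue by representation.
The 1/8 is divided into 2 equal shares of 1/16 among Obafemi, Dayo.
Obafemi is living and takes 1/16.
Dayo is living and takes 1/16.
Morounke is living and takes 1/4.
Temitope is living and takes 1/8.
Jide is living and takes 1/4.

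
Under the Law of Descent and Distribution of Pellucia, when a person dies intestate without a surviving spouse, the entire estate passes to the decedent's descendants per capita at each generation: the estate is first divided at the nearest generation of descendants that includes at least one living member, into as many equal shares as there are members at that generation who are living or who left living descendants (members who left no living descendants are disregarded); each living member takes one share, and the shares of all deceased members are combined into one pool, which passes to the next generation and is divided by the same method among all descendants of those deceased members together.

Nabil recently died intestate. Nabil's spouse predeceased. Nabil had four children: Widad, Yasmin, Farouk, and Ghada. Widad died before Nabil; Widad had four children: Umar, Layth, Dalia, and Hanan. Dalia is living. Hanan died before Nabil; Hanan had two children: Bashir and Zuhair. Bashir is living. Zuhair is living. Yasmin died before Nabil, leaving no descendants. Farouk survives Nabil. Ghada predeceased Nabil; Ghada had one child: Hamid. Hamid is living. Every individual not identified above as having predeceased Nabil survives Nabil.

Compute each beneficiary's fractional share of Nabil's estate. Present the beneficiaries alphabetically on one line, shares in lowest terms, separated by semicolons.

There is no surviving spouse, so the entire estate passes to Nabil's descendants per capita at each generation.
At generation 1 (Widad, Farouk, Ghada) there are 3 shares of (1)/3 = 1/3 each.
Living: Farouk — each takes 1/3.
Deceased: Widad and Ghada. Their combined 2/3 is pooled and carried to generation 2.
At generation 2 (Umar, Layth, Dalia, Hanan, Hamid) there are 5 shares of (2/3)/5 = 2/15 each.
Living: Umar, Layth, Dalia, and Hamid — each takes 2/15.
Deceased: Hanan. That 2/15 share is carried to generation 3.
At generation 3 (Bashir, Zuhair) there are 2 shares of (2/15)/2 = 1/15 each.
Living: Bashir and Zuhair — each takes 1/15.

Bashir 1/15; Dalia 2/15; Farouk 1/3; Hamid 2/15; Layth 2/15; Umar 2/15; Zuhair 1/15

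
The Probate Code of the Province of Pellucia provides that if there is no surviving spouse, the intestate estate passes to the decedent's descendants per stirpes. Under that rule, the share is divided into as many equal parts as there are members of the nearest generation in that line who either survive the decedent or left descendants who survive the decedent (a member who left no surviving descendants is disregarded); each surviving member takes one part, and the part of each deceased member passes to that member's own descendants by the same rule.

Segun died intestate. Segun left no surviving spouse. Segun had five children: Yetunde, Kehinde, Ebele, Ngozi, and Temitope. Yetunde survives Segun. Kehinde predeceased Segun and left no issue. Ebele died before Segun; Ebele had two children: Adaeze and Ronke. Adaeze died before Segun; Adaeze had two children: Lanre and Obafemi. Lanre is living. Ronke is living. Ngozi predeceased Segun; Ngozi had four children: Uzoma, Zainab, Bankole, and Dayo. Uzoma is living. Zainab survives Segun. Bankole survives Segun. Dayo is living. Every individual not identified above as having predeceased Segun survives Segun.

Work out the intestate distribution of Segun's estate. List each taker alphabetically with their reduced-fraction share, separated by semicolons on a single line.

There is no surviving spouse, so the entire estate passes to Segun's descendants per stirpes.
Kehinde left no surviving issue, so that branch lapses and is disregarded.
The estate is divided into 4 equal shares of 1/4 among Yetunde, Ebele, Ngozi, Temitope.
Yetunde is living and takes 1/4.
Ebele predeceased; the 1/4 allotted to Ebele's branch passes to Ebele's issue by representation.
The 1/4 is divided into 2 equal shares of 1/8 among Adaeze, Ronke.
Adaeze predeceased; the 1/8 allotted to Adaeze's branch passes to Adaeze's issue by representation.
The 1/8 is divided into 2 equal shares of 1/16 among Lanre, Obafemi.
Lanre is living and takes 1/16.
Obafemi is living and takes 1/16.
Ronke is living and takes 1/8.
Ngozi predeceased; the 1/4 allotted to Ngozi's branch passes to Ngozi's issue by representation.
The 1/4 is divided into 4 equal shares of 1/16 among Uzoma, Zainab, Bankole, Dayo.
Uzoma is living and takes 1/16.
Zainab is living and takes 1/16.
Bankole is living and takes 1/16.
Dayo is living and takes 1/16.
Temitope is living and takes 1/4.

Bankole 1/16; Dayo 1/16; Lanre 1/16; Obafemi 1/16; Ronke 1/8; Temitope 1/4; Uzoma 1/16; Yetunde 1/4; Zainab 1/16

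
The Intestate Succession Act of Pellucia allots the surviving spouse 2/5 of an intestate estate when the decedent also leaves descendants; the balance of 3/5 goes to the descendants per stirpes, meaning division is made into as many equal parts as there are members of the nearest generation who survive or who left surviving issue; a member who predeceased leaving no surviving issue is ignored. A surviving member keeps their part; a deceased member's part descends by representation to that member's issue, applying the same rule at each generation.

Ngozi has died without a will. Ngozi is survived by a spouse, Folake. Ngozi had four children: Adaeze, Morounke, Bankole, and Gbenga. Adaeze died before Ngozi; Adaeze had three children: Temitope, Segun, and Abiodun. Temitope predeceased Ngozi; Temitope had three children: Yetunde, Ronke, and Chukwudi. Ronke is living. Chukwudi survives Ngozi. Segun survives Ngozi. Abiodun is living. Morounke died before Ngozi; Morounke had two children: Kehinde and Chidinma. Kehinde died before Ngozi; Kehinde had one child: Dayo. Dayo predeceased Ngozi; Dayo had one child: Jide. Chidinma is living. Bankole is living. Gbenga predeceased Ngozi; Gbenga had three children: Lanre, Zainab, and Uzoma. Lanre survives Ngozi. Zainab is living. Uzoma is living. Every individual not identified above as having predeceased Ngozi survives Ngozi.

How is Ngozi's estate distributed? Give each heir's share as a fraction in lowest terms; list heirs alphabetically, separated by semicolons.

Folake, as surviving spouse, takes 2/5.
The remaining 3/5 passes to Ngozi's descendants per stirpes.
The 3/5 is divided into 4 equal shares of 3/20 among Adaeze, Morounke, Bankole, Gbenga.
Adaeze predeceased; the 3/20 allotted to Adaeze's branch passes to Adaeze's issue by representation.
The 3/20 is divided into 3 equal shares of 1/20 among Temitope, Segun, Abiodun.
Temitope predeceased; the 1/20 allotted to Temitope's branch passes to Temitope's issue by representation.
The 1/20 is divided into 3 equal shares of 1/60 among Yetunde, Ronke, Chukwudi.
Yetunde is living and takes 1/60.
Ronke is living and takes 1/60.
Chukwudi is living and takes 1/60.
Segun is living and takes 1/20.
Abiodun is living and takes 1/20.
Morounke predeceased; the 3/20 allotted to Morounke's branch passes to Morounke's issue by representation.
The 3/20 is divided into 2 equal shares of 3/40 among Kehinde, Chidinma.
Kehinde predeceased; the 3/40 allotted to Kehinde's branch passes to Kehinde's issue by representation.
Dayo's line is the sole branch at this level, so the full 3/40 passes to Dayo's issue by representation.
Jide is the sole taker at this level and receives the full 3/40.
Chidinma is living and takes 3/40.
Bankole is living and takes 3/20.
Gbenga predeceased; the 3/20 allotted to Gbenga's branch passes to Gbenga's issue by representation.
The 3/20 is divided into 3 equal shares of 1/20 among Lanre, Zainab, Uzoma.
Lanre is living and takes 1/20.
Zainab is living and takes 1/20.
Uzoma is living and takes 1/20.

Abiodun 1/20; Bankole 3/20; Chidinma 3/40; Chukwudi 1/60; Folake 2/5; Jide 3/40; Lanre 1/20; Ronke 1/60; Segun 1/20; Uzoma 1/20; Yetunde 1/60; Zainab 1/20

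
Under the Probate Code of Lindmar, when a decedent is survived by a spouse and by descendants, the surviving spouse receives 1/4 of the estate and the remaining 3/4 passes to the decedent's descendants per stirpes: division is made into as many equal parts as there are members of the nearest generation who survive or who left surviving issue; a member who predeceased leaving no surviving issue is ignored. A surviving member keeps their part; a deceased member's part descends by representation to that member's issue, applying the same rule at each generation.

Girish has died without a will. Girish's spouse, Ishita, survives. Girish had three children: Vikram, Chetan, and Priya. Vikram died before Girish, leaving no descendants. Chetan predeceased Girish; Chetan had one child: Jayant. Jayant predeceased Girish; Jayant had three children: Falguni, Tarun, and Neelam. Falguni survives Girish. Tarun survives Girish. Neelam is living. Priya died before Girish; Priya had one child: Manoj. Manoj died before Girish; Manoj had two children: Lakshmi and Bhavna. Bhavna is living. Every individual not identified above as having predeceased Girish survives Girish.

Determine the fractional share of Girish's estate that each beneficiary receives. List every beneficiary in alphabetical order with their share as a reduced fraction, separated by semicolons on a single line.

Ishita, as surviving spouse, takes 1/4.
The remaining 3/4 passes to Girish's descendants per stirpes.
Vikram left no surviving issue, so that branch lapses and is disregarded.
The 3/4 is divided into 2 equal shares of 3/8 among Chetan, Priya.
Chetan predeceased; the 3/8 allotted to Chetan's branch passes to Chetan's issue by representation.
Jayant's line is the sole branch at this level, so the full 3/8 passes to Jayant's issue by representation.
The 3/8 is divided into 3 equal shares of 1/8 among Falguni, Tarun, Neelam.
Falguni is living and takes 1/8.
Tarun is living and takes 1/8.
Neelam is living and takes 1/8.
Priya predeceased; the 3/8 allotted to Priya's branch passes to Priya's issue by representation.
Manoj's line is the sole branch at this level, so the full 3/8 passes to Manoj's issue by representation.
The 3/8 is divided into 2 equal shares of 3/16 among Lakshmi, Bhavna.
Lakshmi is living and takes 3/16.
Bhavna is living and takes 3/16.

Bhavna 3/16; Falguni 1/8; Ishita 1/4; Lakshmi 3/16; Neelam 1/8; Tarun 1/8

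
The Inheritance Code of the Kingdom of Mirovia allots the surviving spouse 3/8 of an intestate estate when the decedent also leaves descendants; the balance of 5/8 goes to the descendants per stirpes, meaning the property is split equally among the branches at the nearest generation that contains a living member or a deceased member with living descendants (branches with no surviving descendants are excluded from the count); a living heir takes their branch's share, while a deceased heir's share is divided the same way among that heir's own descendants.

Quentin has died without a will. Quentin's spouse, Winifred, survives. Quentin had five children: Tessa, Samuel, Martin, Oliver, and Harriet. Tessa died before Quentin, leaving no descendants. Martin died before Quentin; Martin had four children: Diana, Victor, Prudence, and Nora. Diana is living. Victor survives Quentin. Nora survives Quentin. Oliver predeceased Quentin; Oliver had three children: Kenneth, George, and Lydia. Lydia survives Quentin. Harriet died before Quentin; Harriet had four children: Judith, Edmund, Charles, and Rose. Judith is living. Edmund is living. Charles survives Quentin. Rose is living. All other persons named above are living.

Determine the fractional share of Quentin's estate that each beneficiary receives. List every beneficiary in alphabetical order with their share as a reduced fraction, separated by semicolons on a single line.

Winifred, as surviving spouse, takes 3/8.
The remaining 5/8 passes to Quentin's descendants per stirpes.
Tessa left no surviving issue, so that branch lapses and is disregarded.
The 5/8 is divided into 4 equal shares of 5/32 among Samuel, Martin, Oliver, Harriet.
Samuel is living and takes 5/32.
Martin predeceased; the 5/32 allotted to Martin's branch passes to Martin's issue by representation.
The 5/32 is divided into 4 equal shares of 5/128 among Diana, Victor, Prudence, Nora.
Diana is living and takes 5/128.
Victor is living and takes 5/128.
Prudence is living and takes 5/128.
Nora is living and takes 5/128.
Oliver predeceased; the 5/32 allotted to Oliver's branch passes to Oliver's issue by representation.
The 5/32 is divided into 3 equal shares of 5/96 among Kenneth, George, Lydia.
Kenneth is living and takes 5/96.
George is living and takes 5/96.
Lydia is living and takes 5/96.
Harriet predeceased; the 5/32 allotted to Harriet's branch passes to Harriet's issue by representation.
The 5/32 is divided into 4 equal shares of 5/128 among Judith, Edmund, Charles, Rose.
Judith is living and takes 5/128.
Edmund is living and takes 5/128.
Charles is living and takes 5/128.
Rose is living and takes 5/128.

Charles 5/128; Diana 5/128; Edmund 5/128; George 5/96; Judith 5/128; Kenneth 5/96; Lydia 5/96; Nora 5/128; Prudence 5/128; Rose 5/128; Samuel 5/32; Victor 5/128; Winifred 3/8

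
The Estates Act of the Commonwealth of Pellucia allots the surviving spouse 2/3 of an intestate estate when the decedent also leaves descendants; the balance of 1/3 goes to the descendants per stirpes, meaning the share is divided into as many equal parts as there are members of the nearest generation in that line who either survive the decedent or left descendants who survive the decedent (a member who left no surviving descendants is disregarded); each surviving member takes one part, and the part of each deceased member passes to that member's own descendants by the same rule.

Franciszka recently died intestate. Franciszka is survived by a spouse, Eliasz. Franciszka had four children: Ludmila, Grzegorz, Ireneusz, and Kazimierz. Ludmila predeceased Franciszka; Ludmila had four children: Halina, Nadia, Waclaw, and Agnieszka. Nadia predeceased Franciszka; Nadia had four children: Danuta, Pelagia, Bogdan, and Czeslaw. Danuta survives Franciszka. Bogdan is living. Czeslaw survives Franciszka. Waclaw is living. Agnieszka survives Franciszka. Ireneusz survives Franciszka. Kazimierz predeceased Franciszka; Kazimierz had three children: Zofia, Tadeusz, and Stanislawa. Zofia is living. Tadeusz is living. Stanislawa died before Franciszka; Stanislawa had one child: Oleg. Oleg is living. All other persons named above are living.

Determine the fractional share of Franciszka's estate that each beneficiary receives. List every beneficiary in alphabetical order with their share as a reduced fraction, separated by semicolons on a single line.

Eliasz, as surviving spouse, takes 2/3.
The remaining 1/3 passes to Franciszka's descendants per stirpes.
The 1/3 is divided into 4 equal shares of 1/12 among Ludmila, Grzegorz, Ireneusz, Kazimierz.
Ludmila predeceased; the 1/12 allotted to Ludmila's branch passes to Ludmila's issue by representation.
The 1/12 is divided into 4 equal shares of 1/48 among Halina, Nadia, Waclaw, Agnieszka.
Halina is living and takes 1/48.
Nadia predeceased; the 1/48 allotted to Nadia's branch passes to Nadia's issue by representation.
The 1/48 is divided into 4 equal shares of 1/192 among Danuta, Pelagia, Bogdan, Czeslaw.
Danuta is living and takes 1/192.
Pelagia is living and takes 1/192.
Bogdan is living and takes 1/192.
Czeslaw is living and takes 1/192.
Waclaw is living and takes 1/48.
Agnieszka is living and takes 1/48.
Grzegorz is living and takes 1/12.
Ireneusz is living and takes 1/12.
Kazimierz predeceased; the 1/12 allotted to Kazimierz's branch passes to Kazimierz's issue by representation.
The 1/12 is divided into 3 equal shares of 1/36 among Zofia, Tadeusz, Stanislawa.
Zofia is living and takes 1/36.
Tadeusz is living and takes 1/36.
Stanislawa predeceased; the 1/36 allotted to Stanislawa's branch passes to Stanislawa's issue by representation.
Oleg is the sole taker at this level and receives the full 1/36.

Agnieszka 1/48; Bogdan 1/192; Czeslaw 1/192; Danuta 1/192; Eliasz 2/3; Grzegorz 1/12; Halina 1/48; Ireneusz 1/12; Oleg 1/36; Pelagia 1/192; Tadeusz 1/36; Waclaw 1/48; Zofia 1/36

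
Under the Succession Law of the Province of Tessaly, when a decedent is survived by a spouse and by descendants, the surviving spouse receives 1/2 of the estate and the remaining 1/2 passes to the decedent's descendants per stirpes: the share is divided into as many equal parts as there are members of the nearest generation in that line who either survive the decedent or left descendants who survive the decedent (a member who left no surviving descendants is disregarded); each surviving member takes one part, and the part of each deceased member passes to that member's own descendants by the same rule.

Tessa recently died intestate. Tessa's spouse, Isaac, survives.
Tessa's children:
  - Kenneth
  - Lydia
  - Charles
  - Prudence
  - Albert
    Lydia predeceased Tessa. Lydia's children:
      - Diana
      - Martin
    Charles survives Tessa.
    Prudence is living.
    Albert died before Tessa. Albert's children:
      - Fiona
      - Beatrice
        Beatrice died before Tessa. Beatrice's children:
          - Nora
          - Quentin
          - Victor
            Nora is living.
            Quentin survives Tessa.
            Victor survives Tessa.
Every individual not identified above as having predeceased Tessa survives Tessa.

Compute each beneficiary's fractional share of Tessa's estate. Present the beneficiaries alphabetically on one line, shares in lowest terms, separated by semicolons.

Charles 1/10; Diana 1/20; Fiona 1/20; Isaac 1/2; Kenneth 1/10; Martin 1/20; Nora 1/60; Prudence 1/10; Quentin 1/60; Victor 1/60

Isaac, as surviving spouse, takes 1/2.
The remaining 1/2 passes to Tessa's descendants per stirpes.
The 1/2 is divided into 5 equal shares of 1/10 among Kenneth, Lydia, Charles, Prudence, Albert.
Kenneth is living and takes 1/10.
Lydia predeceased; the 1/10 allotted to Lydia's branch passes to Lydia's issue by representation.
The 1/10 is divided into 2 equal shares of 1/20 among Diana, Martin.
Diana is living and takes 1/20.
Martin is living and takes 1/20.
Charles is living and takes 1/10.
Prudence is living and takes 1/10.
Albert predeceased; the 1/10 allotted to Albert's branch passes to Albert's issue by representation.
The 1/10 is divided into 2 equal shares of 1/20 among Fiona, Beatrice.
Fiona is living and takes 1/20.
Beatrice predeceased; the 1/20 allotted to Beatrice's branch passes to Beatrice's issue by representation.
The 1/20 is divided into 3 equal shares of 1/60 among Nora, Quentin, Victor.
Nora is living and takes 1/60.
Quentin is living and takes 1/60.
Victor is living and takes 1/60.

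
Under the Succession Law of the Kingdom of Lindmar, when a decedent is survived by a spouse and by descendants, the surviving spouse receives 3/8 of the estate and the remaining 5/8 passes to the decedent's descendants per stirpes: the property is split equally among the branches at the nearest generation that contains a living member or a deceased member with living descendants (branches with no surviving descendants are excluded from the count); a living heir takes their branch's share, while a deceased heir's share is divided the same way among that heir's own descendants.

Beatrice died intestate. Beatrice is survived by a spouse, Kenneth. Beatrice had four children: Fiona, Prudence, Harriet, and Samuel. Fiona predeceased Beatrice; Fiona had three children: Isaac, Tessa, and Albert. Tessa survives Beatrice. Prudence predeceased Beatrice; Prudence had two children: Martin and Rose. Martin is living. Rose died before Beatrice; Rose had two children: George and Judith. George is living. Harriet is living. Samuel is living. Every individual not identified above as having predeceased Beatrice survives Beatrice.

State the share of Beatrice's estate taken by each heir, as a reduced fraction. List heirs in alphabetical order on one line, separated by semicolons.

Albert 5/96; George 5/128; Harriet 5/32; Isaac 5/96; Judith 5/128; Kenneth 3/8; Martin 5/64; Samuel 5/32; Tessa 5/96

Kenneth, as surviving spouse, takes 3/8.
The remaining 5/8 passes to Beatrice's descendants per stirpes.
The 5/8 is divided into 4 equal shares of 5/32 among Fiona, Prudence, Harriet, Samuel.
Fiona predeceased; the 5/32 allotted to Fiona's branch passes to Fiona's issue by representation.
The 5/32 is divided into 3 equal shares of 5/96 among Isaac, Tessa, Albert.
Isaac is living and takes 5/96.
Tessa is living and takes 5/96.
Albert is living and takes 5/96.
Prudence predeceased; the 5/32 allotted to Prudence's branch passes to Prudence's issue by representation.
The 5/32 is divided into 2 equal shares of 5/64 among Martin, Rose.
Martin is living and takes 5/64.
Rose predeceased; the 5/64 allotted to Rose's branch passes to Rose's issue by representation.
The 5/64 is divided into 2 equal shares of 5/128 among George, Judith.
George is living and takes 5/128.
Judith is living and takes 5/128.
Harriet is living and takes 5/32.
Samuel is living and takes 5/32.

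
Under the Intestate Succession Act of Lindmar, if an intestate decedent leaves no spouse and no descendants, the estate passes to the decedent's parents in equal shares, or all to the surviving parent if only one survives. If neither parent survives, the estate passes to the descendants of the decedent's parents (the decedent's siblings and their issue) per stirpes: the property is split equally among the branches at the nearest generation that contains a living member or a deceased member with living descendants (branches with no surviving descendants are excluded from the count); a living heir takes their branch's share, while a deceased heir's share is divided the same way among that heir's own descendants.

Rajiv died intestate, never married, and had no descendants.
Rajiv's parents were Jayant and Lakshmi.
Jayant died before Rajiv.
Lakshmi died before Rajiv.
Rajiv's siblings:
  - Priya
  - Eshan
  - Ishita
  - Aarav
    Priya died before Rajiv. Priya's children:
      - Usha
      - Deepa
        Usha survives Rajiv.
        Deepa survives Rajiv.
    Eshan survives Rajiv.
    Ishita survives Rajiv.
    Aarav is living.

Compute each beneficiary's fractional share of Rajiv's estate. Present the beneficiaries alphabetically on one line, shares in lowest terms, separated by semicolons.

Aarav 1/4; Deepa 1/8; Eshan 1/4; Ishita 1/4; Usha 1/8

Neither parent survives and there are no descendants, so the estate passes to Rajiv's siblings and their issue per stirpes.
The estate is divided into 4 equal shares of 1/4 among Priya, Eshan, Ishita, Aarav.
Priya predeceased; the 1/4 allotted to Priya's branch passes to Priya's issue by representation.
The 1/4 is divided into 2 equal shares of 1/8 among Usha, Deepa.
Usha is living and takes 1/8.
Deepa is living and takes 1/8.
Eshan is living and takes 1/4.
Ishita is living and takes 1/4.
Aarav is living and takes 1/4.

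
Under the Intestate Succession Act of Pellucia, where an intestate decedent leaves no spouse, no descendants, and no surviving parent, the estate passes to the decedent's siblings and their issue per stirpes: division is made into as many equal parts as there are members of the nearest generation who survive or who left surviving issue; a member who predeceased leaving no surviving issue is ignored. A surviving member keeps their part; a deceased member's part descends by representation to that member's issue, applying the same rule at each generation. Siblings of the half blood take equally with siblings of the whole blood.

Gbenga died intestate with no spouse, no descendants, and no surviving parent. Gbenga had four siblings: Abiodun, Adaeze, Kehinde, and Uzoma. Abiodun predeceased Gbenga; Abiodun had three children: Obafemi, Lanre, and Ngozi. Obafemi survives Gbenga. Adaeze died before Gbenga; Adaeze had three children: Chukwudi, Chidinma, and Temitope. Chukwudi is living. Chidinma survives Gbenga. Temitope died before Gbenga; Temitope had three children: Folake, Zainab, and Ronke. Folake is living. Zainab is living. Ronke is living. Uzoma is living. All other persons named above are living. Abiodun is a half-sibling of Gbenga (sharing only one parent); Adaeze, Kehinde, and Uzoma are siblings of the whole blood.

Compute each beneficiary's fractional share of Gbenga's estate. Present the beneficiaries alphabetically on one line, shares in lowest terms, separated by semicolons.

Chidinma 1/12; Chukwudi 1/12; Folake 1/36; Kehinde 1/4; Lanre 1/12; Ngozi 1/12; Obafemi 1/12; Ronke 1/36; Uzoma 1/4; Zainab 1/36

No spouse, descendants, or parent survives, so the estate passes to Gbenga's siblings per stirpes.
Half-blood and whole-blood siblings take equally under the stated rule.
The estate is divided into 4 equal shares of 1/4 among Abiodun, Adaeze, Kehinde, Uzoma.
Abiodun predeceased; the 1/4 allotted to Abiodun's branch passes to Abiodun's issue by representation.
The 1/4 is divided into 3 equal shares of 1/12 among Obafemi, Lanre, Ngozi.
Obafemi is living and takes 1/12.
Lanre is living and takes 1/12.
Ngozi is living and takes 1/12.
Adaeze predeceased; the 1/4 allotted to Adaeze's branch passes to Adaeze's issue by representation.
The 1/4 is divided into 3 equal shares of 1/12 among Chukwudi, Chidinma, Temitope.
Chukwudi is living and takes 1/12.
Chidinma is living and takes 1/12.
Temitope predeceased; the 1/12 allotted to Temitope's branch passes to Temitope's issue by representation.
The 1/12 is divided into 3 equal shares of 1/36 among Folake, Zainab, Ronke.
Folake is living and takes 1/36.
Zainab is living and takes 1/36.
Ronke is living and takes 1/36.
Kehinde is living and takes 1/4.
Uzoma is living and takes 1/4.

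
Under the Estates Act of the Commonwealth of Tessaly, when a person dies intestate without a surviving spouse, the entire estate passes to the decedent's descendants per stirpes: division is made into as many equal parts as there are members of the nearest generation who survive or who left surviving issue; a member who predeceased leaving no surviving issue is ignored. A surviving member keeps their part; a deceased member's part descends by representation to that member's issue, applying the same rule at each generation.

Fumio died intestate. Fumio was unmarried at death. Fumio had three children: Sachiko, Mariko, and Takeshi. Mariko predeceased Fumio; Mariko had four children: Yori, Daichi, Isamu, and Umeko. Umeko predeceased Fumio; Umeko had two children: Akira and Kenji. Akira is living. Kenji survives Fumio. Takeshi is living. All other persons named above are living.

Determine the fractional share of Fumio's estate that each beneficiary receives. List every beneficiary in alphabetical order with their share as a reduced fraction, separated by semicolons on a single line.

Akira 1/24; Daichi 1/12; Isamu 1/12; Kenji 1/24; Sachiko 1/3; Takeshi 1/3; Yori 1/12

There is no surviving spouse, so the entire estate passes to Fumio's descendants per stirpes.
The estate is divided into 3 equal shares of 1/3 among Sachiko, Mariko, Takeshi.
Sachiko is living and takes 1/3.
Mariko predeceased; the 1/3 allotted to Mariko's branch passes to Mariko's issue by representation.
The 1/3 is divided into 4 equal shares of 1/12 among Yori, Daichi, Isamu, Umeko.
Yori is living and takes 1/12.
Daichi is living and takes 1/12.
Isamu is living and takes 1/12.
Umeko predeceased; the 1/12 allotted to Umeko's branch passes to Umeko's issue by representation.
The 1/12 is divided into 2 equal shares of 1/24 among Akira, Kenji.
Akira is living and takes 1/24.
Kenji is living and takes 1/24.
Takeshi is living and takes 1/3.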